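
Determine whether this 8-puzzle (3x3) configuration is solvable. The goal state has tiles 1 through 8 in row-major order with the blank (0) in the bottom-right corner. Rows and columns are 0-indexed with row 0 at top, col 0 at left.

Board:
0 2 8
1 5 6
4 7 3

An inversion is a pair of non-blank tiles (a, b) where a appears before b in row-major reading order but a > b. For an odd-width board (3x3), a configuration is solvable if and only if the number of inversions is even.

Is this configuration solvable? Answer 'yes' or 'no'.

Answer: no

Derivation:
Inversions (pairs i<j in row-major order where tile[i] > tile[j] > 0): 13
13 is odd, so the puzzle is not solvable.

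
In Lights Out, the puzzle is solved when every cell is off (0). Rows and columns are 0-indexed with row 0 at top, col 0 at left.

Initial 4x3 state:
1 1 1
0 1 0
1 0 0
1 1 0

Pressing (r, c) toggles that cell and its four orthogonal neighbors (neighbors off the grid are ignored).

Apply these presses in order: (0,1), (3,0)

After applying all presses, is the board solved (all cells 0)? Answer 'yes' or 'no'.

Answer: yes

Derivation:
After press 1 at (0,1):
0 0 0
0 0 0
1 0 0
1 1 0

After press 2 at (3,0):
0 0 0
0 0 0
0 0 0
0 0 0

Lights still on: 0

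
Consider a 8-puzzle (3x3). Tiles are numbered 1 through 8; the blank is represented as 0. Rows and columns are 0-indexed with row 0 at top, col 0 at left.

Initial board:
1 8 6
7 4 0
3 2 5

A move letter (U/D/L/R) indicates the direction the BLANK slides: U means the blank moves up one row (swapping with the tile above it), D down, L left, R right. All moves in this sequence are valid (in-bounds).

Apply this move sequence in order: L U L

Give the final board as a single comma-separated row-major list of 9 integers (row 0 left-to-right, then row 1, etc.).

After move 1 (L):
1 8 6
7 0 4
3 2 5

After move 2 (U):
1 0 6
7 8 4
3 2 5

After move 3 (L):
0 1 6
7 8 4
3 2 5

Answer: 0, 1, 6, 7, 8, 4, 3, 2, 5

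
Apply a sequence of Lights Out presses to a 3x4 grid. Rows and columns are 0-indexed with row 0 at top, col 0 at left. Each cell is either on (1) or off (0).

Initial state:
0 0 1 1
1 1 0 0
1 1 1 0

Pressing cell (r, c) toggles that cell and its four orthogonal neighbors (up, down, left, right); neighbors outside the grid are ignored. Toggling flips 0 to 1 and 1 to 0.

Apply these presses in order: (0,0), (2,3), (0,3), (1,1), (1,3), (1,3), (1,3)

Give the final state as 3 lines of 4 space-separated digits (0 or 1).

After press 1 at (0,0):
1 1 1 1
0 1 0 0
1 1 1 0

After press 2 at (2,3):
1 1 1 1
0 1 0 1
1 1 0 1

After press 3 at (0,3):
1 1 0 0
0 1 0 0
1 1 0 1

After press 4 at (1,1):
1 0 0 0
1 0 1 0
1 0 0 1

After press 5 at (1,3):
1 0 0 1
1 0 0 1
1 0 0 0

After press 6 at (1,3):
1 0 0 0
1 0 1 0
1 0 0 1

After press 7 at (1,3):
1 0 0 1
1 0 0 1
1 0 0 0

Answer: 1 0 0 1
1 0 0 1
1 0 0 0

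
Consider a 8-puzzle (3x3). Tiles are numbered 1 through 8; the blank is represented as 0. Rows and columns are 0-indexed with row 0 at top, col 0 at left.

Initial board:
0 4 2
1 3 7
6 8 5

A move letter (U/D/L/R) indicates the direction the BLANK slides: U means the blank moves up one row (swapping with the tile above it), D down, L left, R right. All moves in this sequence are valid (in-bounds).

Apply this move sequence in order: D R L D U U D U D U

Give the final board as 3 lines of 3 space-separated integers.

After move 1 (D):
1 4 2
0 3 7
6 8 5

After move 2 (R):
1 4 2
3 0 7
6 8 5

After move 3 (L):
1 4 2
0 3 7
6 8 5

After move 4 (D):
1 4 2
6 3 7
0 8 5

After move 5 (U):
1 4 2
0 3 7
6 8 5

After move 6 (U):
0 4 2
1 3 7
6 8 5

After move 7 (D):
1 4 2
0 3 7
6 8 5

After move 8 (U):
0 4 2
1 3 7
6 8 5

After move 9 (D):
1 4 2
0 3 7
6 8 5

After move 10 (U):
0 4 2
1 3 7
6 8 5

Answer: 0 4 2
1 3 7
6 8 5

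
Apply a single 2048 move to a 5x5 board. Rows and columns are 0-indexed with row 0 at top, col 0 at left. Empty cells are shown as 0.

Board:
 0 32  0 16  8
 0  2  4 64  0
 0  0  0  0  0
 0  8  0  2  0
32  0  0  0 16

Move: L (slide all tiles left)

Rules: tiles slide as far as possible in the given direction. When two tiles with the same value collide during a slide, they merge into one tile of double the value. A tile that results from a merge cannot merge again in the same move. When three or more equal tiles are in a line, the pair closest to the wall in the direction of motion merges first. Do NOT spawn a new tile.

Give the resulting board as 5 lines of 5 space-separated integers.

Answer: 32 16  8  0  0
 2  4 64  0  0
 0  0  0  0  0
 8  2  0  0  0
32 16  0  0  0

Derivation:
Slide left:
row 0: [0, 32, 0, 16, 8] -> [32, 16, 8, 0, 0]
row 1: [0, 2, 4, 64, 0] -> [2, 4, 64, 0, 0]
row 2: [0, 0, 0, 0, 0] -> [0, 0, 0, 0, 0]
row 3: [0, 8, 0, 2, 0] -> [8, 2, 0, 0, 0]
row 4: [32, 0, 0, 0, 16] -> [32, 16, 0, 0, 0]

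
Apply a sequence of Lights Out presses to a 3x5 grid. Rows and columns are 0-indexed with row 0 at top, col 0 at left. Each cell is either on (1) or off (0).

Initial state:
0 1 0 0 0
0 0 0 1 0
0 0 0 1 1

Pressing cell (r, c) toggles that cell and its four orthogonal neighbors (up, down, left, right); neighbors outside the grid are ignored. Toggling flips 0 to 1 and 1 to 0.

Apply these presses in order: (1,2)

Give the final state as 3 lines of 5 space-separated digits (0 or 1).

Answer: 0 1 1 0 0
0 1 1 0 0
0 0 1 1 1

Derivation:
After press 1 at (1,2):
0 1 1 0 0
0 1 1 0 0
0 0 1 1 1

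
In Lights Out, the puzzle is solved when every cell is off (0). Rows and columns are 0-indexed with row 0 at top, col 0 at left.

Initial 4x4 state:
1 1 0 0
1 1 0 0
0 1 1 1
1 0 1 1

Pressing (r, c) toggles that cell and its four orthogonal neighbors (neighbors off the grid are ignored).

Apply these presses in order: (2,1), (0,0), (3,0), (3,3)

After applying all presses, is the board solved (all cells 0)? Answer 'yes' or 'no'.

Answer: yes

Derivation:
After press 1 at (2,1):
1 1 0 0
1 0 0 0
1 0 0 1
1 1 1 1

After press 2 at (0,0):
0 0 0 0
0 0 0 0
1 0 0 1
1 1 1 1

After press 3 at (3,0):
0 0 0 0
0 0 0 0
0 0 0 1
0 0 1 1

After press 4 at (3,3):
0 0 0 0
0 0 0 0
0 0 0 0
0 0 0 0

Lights still on: 0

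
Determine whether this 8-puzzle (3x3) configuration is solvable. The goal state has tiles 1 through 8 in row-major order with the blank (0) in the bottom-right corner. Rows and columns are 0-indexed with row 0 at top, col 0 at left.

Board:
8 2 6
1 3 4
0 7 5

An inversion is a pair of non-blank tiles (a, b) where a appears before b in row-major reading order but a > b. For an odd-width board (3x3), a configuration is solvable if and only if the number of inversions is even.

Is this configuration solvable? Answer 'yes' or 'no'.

Inversions (pairs i<j in row-major order where tile[i] > tile[j] > 0): 13
13 is odd, so the puzzle is not solvable.

Answer: no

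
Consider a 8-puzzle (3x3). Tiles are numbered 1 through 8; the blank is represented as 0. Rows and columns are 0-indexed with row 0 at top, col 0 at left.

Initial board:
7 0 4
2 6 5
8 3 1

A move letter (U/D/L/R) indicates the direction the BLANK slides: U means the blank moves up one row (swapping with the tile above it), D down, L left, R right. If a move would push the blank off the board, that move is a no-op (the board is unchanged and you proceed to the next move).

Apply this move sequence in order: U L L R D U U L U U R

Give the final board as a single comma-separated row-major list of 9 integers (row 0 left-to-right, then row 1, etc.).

Answer: 7, 0, 4, 2, 6, 5, 8, 3, 1

Derivation:
After move 1 (U):
7 0 4
2 6 5
8 3 1

After move 2 (L):
0 7 4
2 6 5
8 3 1

After move 3 (L):
0 7 4
2 6 5
8 3 1

After move 4 (R):
7 0 4
2 6 5
8 3 1

After move 5 (D):
7 6 4
2 0 5
8 3 1

After move 6 (U):
7 0 4
2 6 5
8 3 1

After move 7 (U):
7 0 4
2 6 5
8 3 1

After move 8 (L):
0 7 4
2 6 5
8 3 1

After move 9 (U):
0 7 4
2 6 5
8 3 1

After move 10 (U):
0 7 4
2 6 5
8 3 1

After move 11 (R):
7 0 4
2 6 5
8 3 1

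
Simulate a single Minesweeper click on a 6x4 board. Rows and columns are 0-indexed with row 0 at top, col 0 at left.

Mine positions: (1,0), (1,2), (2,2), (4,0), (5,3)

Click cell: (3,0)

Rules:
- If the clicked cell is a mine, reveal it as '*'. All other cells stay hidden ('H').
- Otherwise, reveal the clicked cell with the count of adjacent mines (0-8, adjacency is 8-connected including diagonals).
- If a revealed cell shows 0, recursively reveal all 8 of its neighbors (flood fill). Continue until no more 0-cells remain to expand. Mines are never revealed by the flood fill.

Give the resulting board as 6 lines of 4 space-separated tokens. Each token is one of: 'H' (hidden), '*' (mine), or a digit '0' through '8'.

H H H H
H H H H
H H H H
1 H H H
H H H H
H H H H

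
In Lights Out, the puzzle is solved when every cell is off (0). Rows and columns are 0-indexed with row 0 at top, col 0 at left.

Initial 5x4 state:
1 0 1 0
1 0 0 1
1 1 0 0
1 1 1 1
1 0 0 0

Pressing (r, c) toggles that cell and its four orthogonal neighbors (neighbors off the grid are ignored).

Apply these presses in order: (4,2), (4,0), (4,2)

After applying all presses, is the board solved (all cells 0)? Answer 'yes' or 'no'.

After press 1 at (4,2):
1 0 1 0
1 0 0 1
1 1 0 0
1 1 0 1
1 1 1 1

After press 2 at (4,0):
1 0 1 0
1 0 0 1
1 1 0 0
0 1 0 1
0 0 1 1

After press 3 at (4,2):
1 0 1 0
1 0 0 1
1 1 0 0
0 1 1 1
0 1 0 0

Lights still on: 10

Answer: no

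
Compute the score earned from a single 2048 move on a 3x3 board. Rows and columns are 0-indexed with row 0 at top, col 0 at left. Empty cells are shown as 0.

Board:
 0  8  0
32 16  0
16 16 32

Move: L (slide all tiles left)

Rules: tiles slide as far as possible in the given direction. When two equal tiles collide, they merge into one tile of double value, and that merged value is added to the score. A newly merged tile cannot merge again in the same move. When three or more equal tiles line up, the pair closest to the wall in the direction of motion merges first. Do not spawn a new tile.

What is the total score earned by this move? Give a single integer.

Slide left:
row 0: [0, 8, 0] -> [8, 0, 0]  score +0 (running 0)
row 1: [32, 16, 0] -> [32, 16, 0]  score +0 (running 0)
row 2: [16, 16, 32] -> [32, 32, 0]  score +32 (running 32)
Board after move:
 8  0  0
32 16  0
32 32  0

Answer: 32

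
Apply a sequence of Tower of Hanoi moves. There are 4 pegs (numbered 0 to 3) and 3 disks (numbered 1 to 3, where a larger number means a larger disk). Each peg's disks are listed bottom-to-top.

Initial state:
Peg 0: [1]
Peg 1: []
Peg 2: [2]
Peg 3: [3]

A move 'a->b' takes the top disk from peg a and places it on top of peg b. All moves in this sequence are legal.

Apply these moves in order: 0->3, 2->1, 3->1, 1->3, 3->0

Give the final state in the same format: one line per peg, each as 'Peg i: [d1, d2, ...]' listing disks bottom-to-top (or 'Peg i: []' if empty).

After move 1 (0->3):
Peg 0: []
Peg 1: []
Peg 2: [2]
Peg 3: [3, 1]

After move 2 (2->1):
Peg 0: []
Peg 1: [2]
Peg 2: []
Peg 3: [3, 1]

After move 3 (3->1):
Peg 0: []
Peg 1: [2, 1]
Peg 2: []
Peg 3: [3]

After move 4 (1->3):
Peg 0: []
Peg 1: [2]
Peg 2: []
Peg 3: [3, 1]

After move 5 (3->0):
Peg 0: [1]
Peg 1: [2]
Peg 2: []
Peg 3: [3]

Answer: Peg 0: [1]
Peg 1: [2]
Peg 2: []
Peg 3: [3]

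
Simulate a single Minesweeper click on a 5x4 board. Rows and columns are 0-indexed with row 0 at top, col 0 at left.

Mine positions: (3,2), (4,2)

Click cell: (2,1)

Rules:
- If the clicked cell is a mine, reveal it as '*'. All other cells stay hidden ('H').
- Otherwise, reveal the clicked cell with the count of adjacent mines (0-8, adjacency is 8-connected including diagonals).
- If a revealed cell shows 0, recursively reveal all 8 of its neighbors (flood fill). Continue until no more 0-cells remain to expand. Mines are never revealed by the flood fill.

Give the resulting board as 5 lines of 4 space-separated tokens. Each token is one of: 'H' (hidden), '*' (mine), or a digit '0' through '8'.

H H H H
H H H H
H 1 H H
H H H H
H H H H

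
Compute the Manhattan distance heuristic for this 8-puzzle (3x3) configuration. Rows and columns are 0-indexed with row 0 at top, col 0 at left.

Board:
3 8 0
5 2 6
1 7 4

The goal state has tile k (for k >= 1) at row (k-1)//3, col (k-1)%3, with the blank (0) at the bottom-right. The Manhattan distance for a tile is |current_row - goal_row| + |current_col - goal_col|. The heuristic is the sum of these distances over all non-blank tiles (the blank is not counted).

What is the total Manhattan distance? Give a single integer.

Tile 3: at (0,0), goal (0,2), distance |0-0|+|0-2| = 2
Tile 8: at (0,1), goal (2,1), distance |0-2|+|1-1| = 2
Tile 5: at (1,0), goal (1,1), distance |1-1|+|0-1| = 1
Tile 2: at (1,1), goal (0,1), distance |1-0|+|1-1| = 1
Tile 6: at (1,2), goal (1,2), distance |1-1|+|2-2| = 0
Tile 1: at (2,0), goal (0,0), distance |2-0|+|0-0| = 2
Tile 7: at (2,1), goal (2,0), distance |2-2|+|1-0| = 1
Tile 4: at (2,2), goal (1,0), distance |2-1|+|2-0| = 3
Sum: 2 + 2 + 1 + 1 + 0 + 2 + 1 + 3 = 12

Answer: 12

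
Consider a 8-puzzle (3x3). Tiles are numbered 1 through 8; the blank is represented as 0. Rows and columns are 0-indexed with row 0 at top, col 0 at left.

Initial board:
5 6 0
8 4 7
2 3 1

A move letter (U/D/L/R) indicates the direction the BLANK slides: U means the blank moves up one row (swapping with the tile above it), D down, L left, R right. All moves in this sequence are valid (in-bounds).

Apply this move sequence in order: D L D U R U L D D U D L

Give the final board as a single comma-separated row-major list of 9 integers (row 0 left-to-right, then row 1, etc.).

Answer: 5, 4, 6, 8, 3, 7, 0, 2, 1

Derivation:
After move 1 (D):
5 6 7
8 4 0
2 3 1

After move 2 (L):
5 6 7
8 0 4
2 3 1

After move 3 (D):
5 6 7
8 3 4
2 0 1

After move 4 (U):
5 6 7
8 0 4
2 3 1

After move 5 (R):
5 6 7
8 4 0
2 3 1

After move 6 (U):
5 6 0
8 4 7
2 3 1

After move 7 (L):
5 0 6
8 4 7
2 3 1

After move 8 (D):
5 4 6
8 0 7
2 3 1

After move 9 (D):
5 4 6
8 3 7
2 0 1

After move 10 (U):
5 4 6
8 0 7
2 3 1

After move 11 (D):
5 4 6
8 3 7
2 0 1

After move 12 (L):
5 4 6
8 3 7
0 2 1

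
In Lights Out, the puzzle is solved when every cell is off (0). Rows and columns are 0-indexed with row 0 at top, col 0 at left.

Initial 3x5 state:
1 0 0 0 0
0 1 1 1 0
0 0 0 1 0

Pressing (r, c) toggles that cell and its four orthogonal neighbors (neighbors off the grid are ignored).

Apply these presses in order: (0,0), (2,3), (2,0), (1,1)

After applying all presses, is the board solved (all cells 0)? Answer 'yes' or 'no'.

Answer: no

Derivation:
After press 1 at (0,0):
0 1 0 0 0
1 1 1 1 0
0 0 0 1 0

After press 2 at (2,3):
0 1 0 0 0
1 1 1 0 0
0 0 1 0 1

After press 3 at (2,0):
0 1 0 0 0
0 1 1 0 0
1 1 1 0 1

After press 4 at (1,1):
0 0 0 0 0
1 0 0 0 0
1 0 1 0 1

Lights still on: 4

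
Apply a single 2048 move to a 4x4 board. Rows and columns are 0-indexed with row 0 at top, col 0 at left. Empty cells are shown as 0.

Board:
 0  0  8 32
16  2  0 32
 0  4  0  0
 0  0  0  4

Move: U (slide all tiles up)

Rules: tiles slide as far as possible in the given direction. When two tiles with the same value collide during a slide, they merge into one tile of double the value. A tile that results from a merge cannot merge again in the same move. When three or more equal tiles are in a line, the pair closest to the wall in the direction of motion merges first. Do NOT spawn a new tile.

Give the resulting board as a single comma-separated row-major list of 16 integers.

Slide up:
col 0: [0, 16, 0, 0] -> [16, 0, 0, 0]
col 1: [0, 2, 4, 0] -> [2, 4, 0, 0]
col 2: [8, 0, 0, 0] -> [8, 0, 0, 0]
col 3: [32, 32, 0, 4] -> [64, 4, 0, 0]

Answer: 16, 2, 8, 64, 0, 4, 0, 4, 0, 0, 0, 0, 0, 0, 0, 0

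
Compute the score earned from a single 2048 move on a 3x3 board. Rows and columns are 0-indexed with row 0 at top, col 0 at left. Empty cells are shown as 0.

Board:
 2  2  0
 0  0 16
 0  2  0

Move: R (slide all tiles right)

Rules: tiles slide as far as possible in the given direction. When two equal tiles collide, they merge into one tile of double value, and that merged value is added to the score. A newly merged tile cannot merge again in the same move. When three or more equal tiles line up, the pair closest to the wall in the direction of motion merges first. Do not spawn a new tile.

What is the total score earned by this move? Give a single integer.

Slide right:
row 0: [2, 2, 0] -> [0, 0, 4]  score +4 (running 4)
row 1: [0, 0, 16] -> [0, 0, 16]  score +0 (running 4)
row 2: [0, 2, 0] -> [0, 0, 2]  score +0 (running 4)
Board after move:
 0  0  4
 0  0 16
 0  0  2

Answer: 4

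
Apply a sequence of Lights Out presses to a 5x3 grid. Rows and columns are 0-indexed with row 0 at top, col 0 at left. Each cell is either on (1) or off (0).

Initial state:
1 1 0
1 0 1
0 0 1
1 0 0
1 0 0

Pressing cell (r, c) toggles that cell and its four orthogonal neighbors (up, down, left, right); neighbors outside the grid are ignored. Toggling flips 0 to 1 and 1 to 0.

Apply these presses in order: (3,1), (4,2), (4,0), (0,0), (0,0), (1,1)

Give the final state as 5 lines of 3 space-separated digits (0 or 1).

Answer: 1 0 0
0 1 0
0 0 1
1 1 0
0 1 1

Derivation:
After press 1 at (3,1):
1 1 0
1 0 1
0 1 1
0 1 1
1 1 0

After press 2 at (4,2):
1 1 0
1 0 1
0 1 1
0 1 0
1 0 1

After press 3 at (4,0):
1 1 0
1 0 1
0 1 1
1 1 0
0 1 1

After press 4 at (0,0):
0 0 0
0 0 1
0 1 1
1 1 0
0 1 1

After press 5 at (0,0):
1 1 0
1 0 1
0 1 1
1 1 0
0 1 1

After press 6 at (1,1):
1 0 0
0 1 0
0 0 1
1 1 0
0 1 1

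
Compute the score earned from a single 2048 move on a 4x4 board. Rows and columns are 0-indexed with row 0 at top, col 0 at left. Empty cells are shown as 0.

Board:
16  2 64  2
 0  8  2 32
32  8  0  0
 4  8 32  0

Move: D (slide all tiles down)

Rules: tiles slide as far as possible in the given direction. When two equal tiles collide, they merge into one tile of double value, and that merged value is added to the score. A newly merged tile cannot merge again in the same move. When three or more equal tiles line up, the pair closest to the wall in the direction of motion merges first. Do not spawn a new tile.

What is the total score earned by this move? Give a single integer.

Slide down:
col 0: [16, 0, 32, 4] -> [0, 16, 32, 4]  score +0 (running 0)
col 1: [2, 8, 8, 8] -> [0, 2, 8, 16]  score +16 (running 16)
col 2: [64, 2, 0, 32] -> [0, 64, 2, 32]  score +0 (running 16)
col 3: [2, 32, 0, 0] -> [0, 0, 2, 32]  score +0 (running 16)
Board after move:
 0  0  0  0
16  2 64  0
32  8  2  2
 4 16 32 32

Answer: 16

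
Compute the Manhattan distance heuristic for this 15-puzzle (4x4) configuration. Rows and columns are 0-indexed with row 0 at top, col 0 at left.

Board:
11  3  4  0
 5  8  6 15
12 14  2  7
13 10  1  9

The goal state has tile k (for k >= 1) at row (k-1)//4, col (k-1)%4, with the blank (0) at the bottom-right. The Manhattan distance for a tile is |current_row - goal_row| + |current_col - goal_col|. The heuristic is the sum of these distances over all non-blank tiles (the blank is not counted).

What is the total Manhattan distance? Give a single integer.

Answer: 31

Derivation:
Tile 11: (0,0)->(2,2) = 4
Tile 3: (0,1)->(0,2) = 1
Tile 4: (0,2)->(0,3) = 1
Tile 5: (1,0)->(1,0) = 0
Tile 8: (1,1)->(1,3) = 2
Tile 6: (1,2)->(1,1) = 1
Tile 15: (1,3)->(3,2) = 3
Tile 12: (2,0)->(2,3) = 3
Tile 14: (2,1)->(3,1) = 1
Tile 2: (2,2)->(0,1) = 3
Tile 7: (2,3)->(1,2) = 2
Tile 13: (3,0)->(3,0) = 0
Tile 10: (3,1)->(2,1) = 1
Tile 1: (3,2)->(0,0) = 5
Tile 9: (3,3)->(2,0) = 4
Sum: 4 + 1 + 1 + 0 + 2 + 1 + 3 + 3 + 1 + 3 + 2 + 0 + 1 + 5 + 4 = 31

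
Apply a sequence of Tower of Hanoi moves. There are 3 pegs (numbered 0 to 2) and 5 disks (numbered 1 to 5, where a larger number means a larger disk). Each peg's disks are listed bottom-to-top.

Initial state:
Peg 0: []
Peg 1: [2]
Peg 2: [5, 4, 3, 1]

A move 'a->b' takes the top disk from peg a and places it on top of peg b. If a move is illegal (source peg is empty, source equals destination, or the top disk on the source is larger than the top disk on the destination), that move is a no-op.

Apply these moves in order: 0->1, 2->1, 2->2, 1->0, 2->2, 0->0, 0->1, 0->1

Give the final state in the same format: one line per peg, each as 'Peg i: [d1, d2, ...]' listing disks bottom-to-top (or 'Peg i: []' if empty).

After move 1 (0->1):
Peg 0: []
Peg 1: [2]
Peg 2: [5, 4, 3, 1]

After move 2 (2->1):
Peg 0: []
Peg 1: [2, 1]
Peg 2: [5, 4, 3]

After move 3 (2->2):
Peg 0: []
Peg 1: [2, 1]
Peg 2: [5, 4, 3]

After move 4 (1->0):
Peg 0: [1]
Peg 1: [2]
Peg 2: [5, 4, 3]

After move 5 (2->2):
Peg 0: [1]
Peg 1: [2]
Peg 2: [5, 4, 3]

After move 6 (0->0):
Peg 0: [1]
Peg 1: [2]
Peg 2: [5, 4, 3]

After move 7 (0->1):
Peg 0: []
Peg 1: [2, 1]
Peg 2: [5, 4, 3]

After move 8 (0->1):
Peg 0: []
Peg 1: [2, 1]
Peg 2: [5, 4, 3]

Answer: Peg 0: []
Peg 1: [2, 1]
Peg 2: [5, 4, 3]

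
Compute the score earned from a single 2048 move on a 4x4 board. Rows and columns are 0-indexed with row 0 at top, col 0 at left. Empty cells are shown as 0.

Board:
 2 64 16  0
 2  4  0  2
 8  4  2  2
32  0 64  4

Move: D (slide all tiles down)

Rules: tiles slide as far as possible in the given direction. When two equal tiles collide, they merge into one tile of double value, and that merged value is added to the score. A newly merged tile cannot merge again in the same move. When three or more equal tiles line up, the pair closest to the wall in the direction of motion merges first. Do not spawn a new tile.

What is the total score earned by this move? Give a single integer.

Slide down:
col 0: [2, 2, 8, 32] -> [0, 4, 8, 32]  score +4 (running 4)
col 1: [64, 4, 4, 0] -> [0, 0, 64, 8]  score +8 (running 12)
col 2: [16, 0, 2, 64] -> [0, 16, 2, 64]  score +0 (running 12)
col 3: [0, 2, 2, 4] -> [0, 0, 4, 4]  score +4 (running 16)
Board after move:
 0  0  0  0
 4  0 16  0
 8 64  2  4
32  8 64  4

Answer: 16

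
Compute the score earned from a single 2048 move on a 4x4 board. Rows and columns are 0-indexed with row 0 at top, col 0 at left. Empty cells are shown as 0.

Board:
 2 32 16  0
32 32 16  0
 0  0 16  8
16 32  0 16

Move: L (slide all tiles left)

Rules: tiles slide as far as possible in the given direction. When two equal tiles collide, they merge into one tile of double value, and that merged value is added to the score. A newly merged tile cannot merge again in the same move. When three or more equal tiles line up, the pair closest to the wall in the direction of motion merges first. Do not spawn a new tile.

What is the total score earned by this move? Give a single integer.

Answer: 64

Derivation:
Slide left:
row 0: [2, 32, 16, 0] -> [2, 32, 16, 0]  score +0 (running 0)
row 1: [32, 32, 16, 0] -> [64, 16, 0, 0]  score +64 (running 64)
row 2: [0, 0, 16, 8] -> [16, 8, 0, 0]  score +0 (running 64)
row 3: [16, 32, 0, 16] -> [16, 32, 16, 0]  score +0 (running 64)
Board after move:
 2 32 16  0
64 16  0  0
16  8  0  0
16 32 16  0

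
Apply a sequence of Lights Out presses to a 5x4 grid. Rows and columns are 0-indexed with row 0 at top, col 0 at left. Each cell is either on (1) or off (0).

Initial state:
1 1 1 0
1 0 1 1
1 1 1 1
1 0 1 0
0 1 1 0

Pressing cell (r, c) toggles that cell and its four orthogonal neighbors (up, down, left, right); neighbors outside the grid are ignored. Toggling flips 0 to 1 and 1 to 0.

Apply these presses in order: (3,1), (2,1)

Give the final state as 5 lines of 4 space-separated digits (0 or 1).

After press 1 at (3,1):
1 1 1 0
1 0 1 1
1 0 1 1
0 1 0 0
0 0 1 0

After press 2 at (2,1):
1 1 1 0
1 1 1 1
0 1 0 1
0 0 0 0
0 0 1 0

Answer: 1 1 1 0
1 1 1 1
0 1 0 1
0 0 0 0
0 0 1 0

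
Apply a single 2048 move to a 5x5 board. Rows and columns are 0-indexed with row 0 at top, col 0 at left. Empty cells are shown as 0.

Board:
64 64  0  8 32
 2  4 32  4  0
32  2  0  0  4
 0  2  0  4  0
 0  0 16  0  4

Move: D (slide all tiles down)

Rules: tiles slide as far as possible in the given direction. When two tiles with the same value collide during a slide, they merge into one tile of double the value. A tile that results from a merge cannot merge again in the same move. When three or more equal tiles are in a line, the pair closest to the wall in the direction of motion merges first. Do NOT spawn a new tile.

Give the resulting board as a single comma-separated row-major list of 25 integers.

Answer: 0, 0, 0, 0, 0, 0, 0, 0, 0, 0, 64, 64, 0, 0, 0, 2, 4, 32, 8, 32, 32, 4, 16, 8, 8

Derivation:
Slide down:
col 0: [64, 2, 32, 0, 0] -> [0, 0, 64, 2, 32]
col 1: [64, 4, 2, 2, 0] -> [0, 0, 64, 4, 4]
col 2: [0, 32, 0, 0, 16] -> [0, 0, 0, 32, 16]
col 3: [8, 4, 0, 4, 0] -> [0, 0, 0, 8, 8]
col 4: [32, 0, 4, 0, 4] -> [0, 0, 0, 32, 8]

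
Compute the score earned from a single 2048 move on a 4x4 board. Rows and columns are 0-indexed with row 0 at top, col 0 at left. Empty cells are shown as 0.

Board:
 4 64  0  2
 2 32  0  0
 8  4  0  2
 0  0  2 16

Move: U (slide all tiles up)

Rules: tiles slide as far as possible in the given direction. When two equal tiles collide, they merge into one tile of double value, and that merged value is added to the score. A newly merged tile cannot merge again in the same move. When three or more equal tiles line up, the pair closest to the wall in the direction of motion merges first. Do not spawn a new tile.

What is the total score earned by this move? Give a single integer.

Answer: 4

Derivation:
Slide up:
col 0: [4, 2, 8, 0] -> [4, 2, 8, 0]  score +0 (running 0)
col 1: [64, 32, 4, 0] -> [64, 32, 4, 0]  score +0 (running 0)
col 2: [0, 0, 0, 2] -> [2, 0, 0, 0]  score +0 (running 0)
col 3: [2, 0, 2, 16] -> [4, 16, 0, 0]  score +4 (running 4)
Board after move:
 4 64  2  4
 2 32  0 16
 8  4  0  0
 0  0  0  0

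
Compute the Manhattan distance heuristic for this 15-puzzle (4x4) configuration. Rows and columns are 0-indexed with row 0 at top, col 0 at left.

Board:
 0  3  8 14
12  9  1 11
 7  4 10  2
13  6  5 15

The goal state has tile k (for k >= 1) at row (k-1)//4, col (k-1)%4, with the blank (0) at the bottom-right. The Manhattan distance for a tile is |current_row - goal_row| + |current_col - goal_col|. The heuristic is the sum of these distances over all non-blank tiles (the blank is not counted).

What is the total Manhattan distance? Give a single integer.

Tile 3: (0,1)->(0,2) = 1
Tile 8: (0,2)->(1,3) = 2
Tile 14: (0,3)->(3,1) = 5
Tile 12: (1,0)->(2,3) = 4
Tile 9: (1,1)->(2,0) = 2
Tile 1: (1,2)->(0,0) = 3
Tile 11: (1,3)->(2,2) = 2
Tile 7: (2,0)->(1,2) = 3
Tile 4: (2,1)->(0,3) = 4
Tile 10: (2,2)->(2,1) = 1
Tile 2: (2,3)->(0,1) = 4
Tile 13: (3,0)->(3,0) = 0
Tile 6: (3,1)->(1,1) = 2
Tile 5: (3,2)->(1,0) = 4
Tile 15: (3,3)->(3,2) = 1
Sum: 1 + 2 + 5 + 4 + 2 + 3 + 2 + 3 + 4 + 1 + 4 + 0 + 2 + 4 + 1 = 38

Answer: 38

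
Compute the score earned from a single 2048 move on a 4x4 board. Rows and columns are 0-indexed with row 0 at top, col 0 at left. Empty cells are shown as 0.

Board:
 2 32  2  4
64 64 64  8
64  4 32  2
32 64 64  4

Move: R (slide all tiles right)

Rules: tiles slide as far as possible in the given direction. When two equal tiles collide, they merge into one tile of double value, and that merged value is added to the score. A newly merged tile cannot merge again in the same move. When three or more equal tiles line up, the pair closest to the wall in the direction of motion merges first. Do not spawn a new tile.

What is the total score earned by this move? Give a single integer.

Slide right:
row 0: [2, 32, 2, 4] -> [2, 32, 2, 4]  score +0 (running 0)
row 1: [64, 64, 64, 8] -> [0, 64, 128, 8]  score +128 (running 128)
row 2: [64, 4, 32, 2] -> [64, 4, 32, 2]  score +0 (running 128)
row 3: [32, 64, 64, 4] -> [0, 32, 128, 4]  score +128 (running 256)
Board after move:
  2  32   2   4
  0  64 128   8
 64   4  32   2
  0  32 128   4

Answer: 256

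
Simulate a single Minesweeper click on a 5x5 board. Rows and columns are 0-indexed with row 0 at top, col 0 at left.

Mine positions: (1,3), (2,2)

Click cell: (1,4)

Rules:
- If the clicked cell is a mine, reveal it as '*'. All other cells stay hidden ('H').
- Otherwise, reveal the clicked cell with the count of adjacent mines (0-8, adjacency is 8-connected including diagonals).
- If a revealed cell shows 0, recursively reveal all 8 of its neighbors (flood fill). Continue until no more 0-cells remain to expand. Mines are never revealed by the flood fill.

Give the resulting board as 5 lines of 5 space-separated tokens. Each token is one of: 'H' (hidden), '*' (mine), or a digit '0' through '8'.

H H H H H
H H H H 1
H H H H H
H H H H H
H H H H H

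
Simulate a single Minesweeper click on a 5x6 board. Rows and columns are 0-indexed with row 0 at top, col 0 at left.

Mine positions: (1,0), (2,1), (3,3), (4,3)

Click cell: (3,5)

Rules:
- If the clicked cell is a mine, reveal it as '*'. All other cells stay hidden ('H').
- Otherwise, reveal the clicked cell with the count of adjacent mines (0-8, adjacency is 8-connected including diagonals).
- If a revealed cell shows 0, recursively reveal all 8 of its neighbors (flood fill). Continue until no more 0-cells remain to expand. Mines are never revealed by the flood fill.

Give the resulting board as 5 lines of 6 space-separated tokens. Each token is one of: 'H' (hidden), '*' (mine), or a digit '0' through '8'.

H 1 0 0 0 0
H 2 1 0 0 0
H H 2 1 1 0
H H H H 2 0
H H H H 2 0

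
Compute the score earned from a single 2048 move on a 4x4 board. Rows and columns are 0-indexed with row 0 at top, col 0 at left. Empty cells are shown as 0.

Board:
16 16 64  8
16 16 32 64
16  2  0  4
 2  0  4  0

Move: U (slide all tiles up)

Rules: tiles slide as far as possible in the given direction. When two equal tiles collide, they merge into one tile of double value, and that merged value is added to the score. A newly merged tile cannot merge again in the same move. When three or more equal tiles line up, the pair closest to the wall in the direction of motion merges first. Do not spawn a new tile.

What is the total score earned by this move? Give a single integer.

Slide up:
col 0: [16, 16, 16, 2] -> [32, 16, 2, 0]  score +32 (running 32)
col 1: [16, 16, 2, 0] -> [32, 2, 0, 0]  score +32 (running 64)
col 2: [64, 32, 0, 4] -> [64, 32, 4, 0]  score +0 (running 64)
col 3: [8, 64, 4, 0] -> [8, 64, 4, 0]  score +0 (running 64)
Board after move:
32 32 64  8
16  2 32 64
 2  0  4  4
 0  0  0  0

Answer: 64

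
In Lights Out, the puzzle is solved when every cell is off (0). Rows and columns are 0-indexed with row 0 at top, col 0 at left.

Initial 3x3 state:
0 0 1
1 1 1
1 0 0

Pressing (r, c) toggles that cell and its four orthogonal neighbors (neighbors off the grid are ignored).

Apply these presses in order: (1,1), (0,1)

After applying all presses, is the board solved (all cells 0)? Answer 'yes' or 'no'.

After press 1 at (1,1):
0 1 1
0 0 0
1 1 0

After press 2 at (0,1):
1 0 0
0 1 0
1 1 0

Lights still on: 4

Answer: no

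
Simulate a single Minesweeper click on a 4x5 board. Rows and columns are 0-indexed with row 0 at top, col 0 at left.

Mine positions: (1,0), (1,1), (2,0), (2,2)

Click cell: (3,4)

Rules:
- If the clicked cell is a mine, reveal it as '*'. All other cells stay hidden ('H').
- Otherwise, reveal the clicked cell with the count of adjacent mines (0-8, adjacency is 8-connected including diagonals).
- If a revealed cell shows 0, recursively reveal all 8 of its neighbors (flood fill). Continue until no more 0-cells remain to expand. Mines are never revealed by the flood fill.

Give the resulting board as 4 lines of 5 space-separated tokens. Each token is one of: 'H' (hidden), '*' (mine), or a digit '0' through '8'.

H H 1 0 0
H H 2 1 0
H H H 1 0
H H H 1 0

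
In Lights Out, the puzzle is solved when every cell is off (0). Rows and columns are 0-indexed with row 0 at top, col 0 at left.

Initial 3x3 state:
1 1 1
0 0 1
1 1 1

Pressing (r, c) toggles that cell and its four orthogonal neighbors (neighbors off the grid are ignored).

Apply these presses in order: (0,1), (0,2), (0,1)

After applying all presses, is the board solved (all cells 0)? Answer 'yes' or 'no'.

After press 1 at (0,1):
0 0 0
0 1 1
1 1 1

After press 2 at (0,2):
0 1 1
0 1 0
1 1 1

After press 3 at (0,1):
1 0 0
0 0 0
1 1 1

Lights still on: 4

Answer: no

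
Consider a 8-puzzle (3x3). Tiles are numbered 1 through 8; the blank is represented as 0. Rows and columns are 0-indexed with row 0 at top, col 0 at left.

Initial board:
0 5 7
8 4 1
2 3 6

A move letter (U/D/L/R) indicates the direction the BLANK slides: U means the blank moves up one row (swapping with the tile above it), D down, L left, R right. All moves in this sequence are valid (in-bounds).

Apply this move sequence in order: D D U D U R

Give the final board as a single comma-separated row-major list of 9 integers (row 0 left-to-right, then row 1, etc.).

Answer: 8, 5, 7, 4, 0, 1, 2, 3, 6

Derivation:
After move 1 (D):
8 5 7
0 4 1
2 3 6

After move 2 (D):
8 5 7
2 4 1
0 3 6

After move 3 (U):
8 5 7
0 4 1
2 3 6

After move 4 (D):
8 5 7
2 4 1
0 3 6

After move 5 (U):
8 5 7
0 4 1
2 3 6

After move 6 (R):
8 5 7
4 0 1
2 3 6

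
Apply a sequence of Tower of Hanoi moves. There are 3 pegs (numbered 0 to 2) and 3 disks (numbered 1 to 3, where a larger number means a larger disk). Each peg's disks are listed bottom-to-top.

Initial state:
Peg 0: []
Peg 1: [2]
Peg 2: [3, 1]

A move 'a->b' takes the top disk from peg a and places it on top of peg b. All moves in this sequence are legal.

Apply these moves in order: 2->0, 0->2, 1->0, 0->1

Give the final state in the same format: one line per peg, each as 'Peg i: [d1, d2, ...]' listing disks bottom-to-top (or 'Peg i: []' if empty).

After move 1 (2->0):
Peg 0: [1]
Peg 1: [2]
Peg 2: [3]

After move 2 (0->2):
Peg 0: []
Peg 1: [2]
Peg 2: [3, 1]

After move 3 (1->0):
Peg 0: [2]
Peg 1: []
Peg 2: [3, 1]

After move 4 (0->1):
Peg 0: []
Peg 1: [2]
Peg 2: [3, 1]

Answer: Peg 0: []
Peg 1: [2]
Peg 2: [3, 1]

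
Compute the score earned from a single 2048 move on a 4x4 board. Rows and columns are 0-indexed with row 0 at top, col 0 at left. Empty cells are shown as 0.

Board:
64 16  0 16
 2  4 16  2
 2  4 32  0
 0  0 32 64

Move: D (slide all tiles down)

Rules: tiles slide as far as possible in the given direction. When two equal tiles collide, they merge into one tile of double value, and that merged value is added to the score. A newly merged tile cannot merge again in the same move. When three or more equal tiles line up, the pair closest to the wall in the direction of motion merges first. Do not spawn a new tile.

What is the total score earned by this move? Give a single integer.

Slide down:
col 0: [64, 2, 2, 0] -> [0, 0, 64, 4]  score +4 (running 4)
col 1: [16, 4, 4, 0] -> [0, 0, 16, 8]  score +8 (running 12)
col 2: [0, 16, 32, 32] -> [0, 0, 16, 64]  score +64 (running 76)
col 3: [16, 2, 0, 64] -> [0, 16, 2, 64]  score +0 (running 76)
Board after move:
 0  0  0  0
 0  0  0 16
64 16 16  2
 4  8 64 64

Answer: 76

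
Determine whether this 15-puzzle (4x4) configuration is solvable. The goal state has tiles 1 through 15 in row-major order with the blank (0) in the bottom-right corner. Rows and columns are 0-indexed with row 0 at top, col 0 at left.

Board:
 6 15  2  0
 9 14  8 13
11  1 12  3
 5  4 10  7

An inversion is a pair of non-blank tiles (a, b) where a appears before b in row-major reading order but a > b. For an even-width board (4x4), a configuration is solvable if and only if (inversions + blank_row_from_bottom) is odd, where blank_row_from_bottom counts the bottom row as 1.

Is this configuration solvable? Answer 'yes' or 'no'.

Answer: yes

Derivation:
Inversions: 61
Blank is in row 0 (0-indexed from top), which is row 4 counting from the bottom (bottom = 1).
61 + 4 = 65, which is odd, so the puzzle is solvable.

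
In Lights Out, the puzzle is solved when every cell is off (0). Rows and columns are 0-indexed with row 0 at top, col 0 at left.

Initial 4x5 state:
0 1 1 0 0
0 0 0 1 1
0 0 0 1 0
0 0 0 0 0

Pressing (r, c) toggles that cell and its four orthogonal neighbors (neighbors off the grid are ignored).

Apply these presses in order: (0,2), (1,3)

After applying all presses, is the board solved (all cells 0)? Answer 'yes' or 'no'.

After press 1 at (0,2):
0 0 0 1 0
0 0 1 1 1
0 0 0 1 0
0 0 0 0 0

After press 2 at (1,3):
0 0 0 0 0
0 0 0 0 0
0 0 0 0 0
0 0 0 0 0

Lights still on: 0

Answer: yes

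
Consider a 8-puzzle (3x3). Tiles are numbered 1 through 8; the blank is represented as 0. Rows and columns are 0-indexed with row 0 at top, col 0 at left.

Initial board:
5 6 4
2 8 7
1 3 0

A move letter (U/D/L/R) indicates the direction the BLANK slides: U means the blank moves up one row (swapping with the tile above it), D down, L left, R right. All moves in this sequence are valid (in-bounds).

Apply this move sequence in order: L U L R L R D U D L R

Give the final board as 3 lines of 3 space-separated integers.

After move 1 (L):
5 6 4
2 8 7
1 0 3

After move 2 (U):
5 6 4
2 0 7
1 8 3

After move 3 (L):
5 6 4
0 2 7
1 8 3

After move 4 (R):
5 6 4
2 0 7
1 8 3

After move 5 (L):
5 6 4
0 2 7
1 8 3

After move 6 (R):
5 6 4
2 0 7
1 8 3

After move 7 (D):
5 6 4
2 8 7
1 0 3

After move 8 (U):
5 6 4
2 0 7
1 8 3

After move 9 (D):
5 6 4
2 8 7
1 0 3

After move 10 (L):
5 6 4
2 8 7
0 1 3

After move 11 (R):
5 6 4
2 8 7
1 0 3

Answer: 5 6 4
2 8 7
1 0 3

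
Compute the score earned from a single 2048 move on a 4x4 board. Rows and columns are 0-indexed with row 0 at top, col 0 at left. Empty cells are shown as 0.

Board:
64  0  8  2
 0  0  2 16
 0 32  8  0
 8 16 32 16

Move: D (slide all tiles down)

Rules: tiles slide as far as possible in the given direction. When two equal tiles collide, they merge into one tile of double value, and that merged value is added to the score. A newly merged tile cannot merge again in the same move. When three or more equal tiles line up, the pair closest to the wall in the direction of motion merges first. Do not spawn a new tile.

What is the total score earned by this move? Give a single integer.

Slide down:
col 0: [64, 0, 0, 8] -> [0, 0, 64, 8]  score +0 (running 0)
col 1: [0, 0, 32, 16] -> [0, 0, 32, 16]  score +0 (running 0)
col 2: [8, 2, 8, 32] -> [8, 2, 8, 32]  score +0 (running 0)
col 3: [2, 16, 0, 16] -> [0, 0, 2, 32]  score +32 (running 32)
Board after move:
 0  0  8  0
 0  0  2  0
64 32  8  2
 8 16 32 32

Answer: 32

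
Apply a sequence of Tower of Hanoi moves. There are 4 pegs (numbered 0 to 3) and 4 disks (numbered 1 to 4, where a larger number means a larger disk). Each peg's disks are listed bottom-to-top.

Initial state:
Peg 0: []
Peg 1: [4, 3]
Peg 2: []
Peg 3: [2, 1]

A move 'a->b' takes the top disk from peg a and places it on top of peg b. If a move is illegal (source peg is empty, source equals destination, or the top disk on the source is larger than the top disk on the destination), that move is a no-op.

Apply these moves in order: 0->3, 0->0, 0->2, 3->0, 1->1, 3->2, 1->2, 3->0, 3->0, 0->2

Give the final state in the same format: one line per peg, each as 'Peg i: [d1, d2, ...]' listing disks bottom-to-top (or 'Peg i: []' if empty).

Answer: Peg 0: []
Peg 1: [4, 3]
Peg 2: [2, 1]
Peg 3: []

Derivation:
After move 1 (0->3):
Peg 0: []
Peg 1: [4, 3]
Peg 2: []
Peg 3: [2, 1]

After move 2 (0->0):
Peg 0: []
Peg 1: [4, 3]
Peg 2: []
Peg 3: [2, 1]

After move 3 (0->2):
Peg 0: []
Peg 1: [4, 3]
Peg 2: []
Peg 3: [2, 1]

After move 4 (3->0):
Peg 0: [1]
Peg 1: [4, 3]
Peg 2: []
Peg 3: [2]

After move 5 (1->1):
Peg 0: [1]
Peg 1: [4, 3]
Peg 2: []
Peg 3: [2]

After move 6 (3->2):
Peg 0: [1]
Peg 1: [4, 3]
Peg 2: [2]
Peg 3: []

After move 7 (1->2):
Peg 0: [1]
Peg 1: [4, 3]
Peg 2: [2]
Peg 3: []

After move 8 (3->0):
Peg 0: [1]
Peg 1: [4, 3]
Peg 2: [2]
Peg 3: []

After move 9 (3->0):
Peg 0: [1]
Peg 1: [4, 3]
Peg 2: [2]
Peg 3: []

After move 10 (0->2):
Peg 0: []
Peg 1: [4, 3]
Peg 2: [2, 1]
Peg 3: []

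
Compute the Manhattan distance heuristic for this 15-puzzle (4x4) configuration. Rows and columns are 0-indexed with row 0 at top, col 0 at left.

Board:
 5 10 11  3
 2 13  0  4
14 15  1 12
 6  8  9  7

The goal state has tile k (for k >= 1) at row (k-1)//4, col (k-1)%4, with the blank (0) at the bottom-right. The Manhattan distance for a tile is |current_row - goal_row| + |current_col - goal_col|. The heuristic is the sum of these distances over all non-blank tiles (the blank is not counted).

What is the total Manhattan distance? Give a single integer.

Tile 5: at (0,0), goal (1,0), distance |0-1|+|0-0| = 1
Tile 10: at (0,1), goal (2,1), distance |0-2|+|1-1| = 2
Tile 11: at (0,2), goal (2,2), distance |0-2|+|2-2| = 2
Tile 3: at (0,3), goal (0,2), distance |0-0|+|3-2| = 1
Tile 2: at (1,0), goal (0,1), distance |1-0|+|0-1| = 2
Tile 13: at (1,1), goal (3,0), distance |1-3|+|1-0| = 3
Tile 4: at (1,3), goal (0,3), distance |1-0|+|3-3| = 1
Tile 14: at (2,0), goal (3,1), distance |2-3|+|0-1| = 2
Tile 15: at (2,1), goal (3,2), distance |2-3|+|1-2| = 2
Tile 1: at (2,2), goal (0,0), distance |2-0|+|2-0| = 4
Tile 12: at (2,3), goal (2,3), distance |2-2|+|3-3| = 0
Tile 6: at (3,0), goal (1,1), distance |3-1|+|0-1| = 3
Tile 8: at (3,1), goal (1,3), distance |3-1|+|1-3| = 4
Tile 9: at (3,2), goal (2,0), distance |3-2|+|2-0| = 3
Tile 7: at (3,3), goal (1,2), distance |3-1|+|3-2| = 3
Sum: 1 + 2 + 2 + 1 + 2 + 3 + 1 + 2 + 2 + 4 + 0 + 3 + 4 + 3 + 3 = 33

Answer: 33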